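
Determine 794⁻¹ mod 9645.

Apply the Euclidean algorithm and back-substitute:
9645 = 12×794 + 117
794 = 6×117 + 92
117 = 1×92 + 25
92 = 3×25 + 17
25 = 1×17 + 8
17 = 2×8 + 1
8 = 8×1 + 0
gcd(794, 9645) = 1, so the inverse exists.
Back-substitute for 1:
1 = 1×17 − 2×8
  = −2×25 + 3×17
  = 3×92 − 11×25
  = −11×117 + 14×92
  = 14×794 − 95×117
  = −95×9645 + 1154×794
So 794⁻¹ ≡ 1154 (mod 9645).

1154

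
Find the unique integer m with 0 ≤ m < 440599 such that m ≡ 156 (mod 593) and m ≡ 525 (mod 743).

95629

593⁻¹ mod 743: 593·530 ≡ 1 (mod 743), so 593⁻¹ ≡ 530.
m = 156 + 593·((525 − 156)·530 mod 743) = 156 + 593·161 = 95629.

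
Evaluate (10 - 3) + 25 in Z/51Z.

32

10 - 3 = 7
7 + 25 = 32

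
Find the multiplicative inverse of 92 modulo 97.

Apply the Euclidean algorithm and back-substitute:
97 = 1·92 + 5
92 = 18·5 + 2
5 = 2·2 + 1
2 = 2·1 + 0
gcd(92, 97) = 1, so the inverse exists.
Back-substitute for 1:
1 = 1·5 − 2·2
  = −2·92 + 37·5
  = 37·97 − 39·92
So 92⁻¹ ≡ −39 ≡ 58 (mod 97).

58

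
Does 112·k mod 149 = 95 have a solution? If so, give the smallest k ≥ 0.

82

gcd(112, 149) = 1, so a unique solution mod 149 exists.
112⁻¹ ≡ 4 (mod 149).
k ≡ 4·95 ≡ 82 (mod 149).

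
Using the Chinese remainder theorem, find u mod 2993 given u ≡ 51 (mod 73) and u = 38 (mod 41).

73⁻¹ mod 41: 73·9 ≡ 1 (mod 41), so 73⁻¹ ≡ 9.
u = 51 + 73·((38 − 51)·9 mod 41) = 51 + 73·6 = 489.

489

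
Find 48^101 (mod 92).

4

101 in binary is 1100101, i.e. 101 = 64 + 32 + 4 + 1.
48^1 ≡ 48 (mod 92)
48^2 ≡ 48^2 = 2304 ≡ 4 (mod 92)
48^4 ≡ 4^2 = 16 (mod 92)
48^8 ≡ 16^2 = 256 ≡ 72 (mod 92)
48^16 ≡ 72^2 = 5184 ≡ 32 (mod 92)
48^32 ≡ 32^2 = 1024 ≡ 12 (mod 92)
48^64 ≡ 12^2 = 144 ≡ 52 (mod 92)
48^101 = 48^64 · 48^32 · 48^4 · 48^1 ≡ 52 · 12 · 16 · 48 (mod 92).
Accumulate the product:
52 · 12 = 624 ≡ 72
72 · 16 = 1152 ≡ 48
48 · 48 = 2304 ≡ 4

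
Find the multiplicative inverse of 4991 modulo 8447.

7506

Run the extended Euclidean algorithm:
8447 = 1*4991 + 3456
4991 = 1*3456 + 1535
3456 = 2*1535 + 386
1535 = 3*386 + 377
386 = 1*377 + 9
377 = 41*9 + 8
9 = 1*8 + 1
8 = 8*1 + 0
gcd(4991, 8447) = 1, so the inverse exists.
Back-substitute for 1:
1 = 1*9 − 1*8
  = −1*377 + 42*9
  = 42*386 − 43*377
  = −43*1535 + 171*386
  = 171*3456 − 385*1535
  = −385*4991 + 556*3456
  = 556*8447 − 941*4991
So 4991⁻¹ ≡ −941 ≡ 7506 (mod 8447).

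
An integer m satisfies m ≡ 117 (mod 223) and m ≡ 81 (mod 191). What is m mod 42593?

223⁻¹ mod 191: 223×6 ≡ 1 (mod 191), so 223⁻¹ ≡ 6.
m = 117 + 223×((81 − 117)×6 mod 191) = 117 + 223×166 = 37135.

37135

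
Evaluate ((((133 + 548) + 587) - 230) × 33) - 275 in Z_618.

607

133 + 548 = 681 ≡ 63 (mod 618)
63 + 587 = 650 ≡ 32 (mod 618)
32 - 230 = -198 ≡ 420 (mod 618)
420 × 33 = 13860 ≡ 264 (mod 618)
264 - 275 = -11 ≡ 607 (mod 618)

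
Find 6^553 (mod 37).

6

553 in binary is 1000101001, i.e. 553 = 512 + 32 + 8 + 1.
6^1 ≡ 6 (mod 37)
6^2 ≡ 6^2 = 36 (mod 37)
6^4 ≡ 36^2 = 1296 ≡ 1 (mod 37)
6^8 ≡ 1^2 = 1 (mod 37)
6^16 ≡ 1^2 = 1 (mod 37)
6^32 ≡ 1^2 = 1 (mod 37)
6^64 ≡ 1^2 = 1 (mod 37)
6^128 ≡ 1^2 = 1 (mod 37)
6^256 ≡ 1^2 = 1 (mod 37)
6^512 ≡ 1^2 = 1 (mod 37)
6^553 = 6^512 * 6^32 * 6^8 * 6^1 ≡ 1 * 1 * 1 * 6 (mod 37).
Accumulate the product:
1 * 1 = 1
1 * 1 = 1
1 * 6 = 6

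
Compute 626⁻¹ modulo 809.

725

Apply the Euclidean algorithm and back-substitute:
809 = 1×626 + 183
626 = 3×183 + 77
183 = 2×77 + 29
77 = 2×29 + 19
29 = 1×19 + 10
19 = 1×10 + 9
10 = 1×9 + 1
9 = 9×1 + 0
gcd(626, 809) = 1, so the inverse exists.
Bézout: 1 = 65×809 − 84×626.
So 626⁻¹ ≡ −84 ≡ 725 (mod 809).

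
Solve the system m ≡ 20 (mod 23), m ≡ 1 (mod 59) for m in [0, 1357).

23⁻¹ mod 59: 23×18 ≡ 1 (mod 59), so 23⁻¹ ≡ 18.
m = 20 + 23×((1 − 20)×18 mod 59) = 20 + 23×12 = 296.

296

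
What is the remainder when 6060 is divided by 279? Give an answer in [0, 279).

201

6060 = 21*279 + 201, so 6060 ≡ 201 (mod 279).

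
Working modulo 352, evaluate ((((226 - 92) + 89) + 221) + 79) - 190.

333

226 - 92 = 134
134 + 89 = 223
223 + 221 = 444 ≡ 92 (mod 352)
92 + 79 = 171
171 - 190 = -19 ≡ 333 (mod 352)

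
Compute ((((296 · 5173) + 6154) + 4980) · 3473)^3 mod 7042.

6938

296 · 5173 = 1531208 ≡ 3094 (mod 7042)
3094 + 6154 = 9248 ≡ 2206 (mod 7042)
2206 + 4980 = 7186 ≡ 144 (mod 7042)
144 · 3473 = 500112 ≡ 130 (mod 7042)
(130)^3 ≡ 6938 (mod 7042)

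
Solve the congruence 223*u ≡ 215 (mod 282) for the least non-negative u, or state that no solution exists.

gcd(223, 282) = 1, so a unique solution mod 282 exists.
223⁻¹ ≡ 43 (mod 282).
u ≡ 43*215 ≡ 221 (mod 282).

221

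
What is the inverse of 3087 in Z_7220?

7220 = 2×3087 + 1046
3087 = 2×1046 + 995
1046 = 1×995 + 51
995 = 19×51 + 26
51 = 1×26 + 25
26 = 1×25 + 1
25 = 25×1 + 0
gcd(3087, 7220) = 1, so the inverse exists.
Back-substitute for 1:
1 = 1×26 − 1×25
  = −1×51 + 2×26
  = 2×995 − 39×51
  = −39×1046 + 41×995
  = 41×3087 − 121×1046
  = −121×7220 + 283×3087
So 3087⁻¹ ≡ 283 (mod 7220).

283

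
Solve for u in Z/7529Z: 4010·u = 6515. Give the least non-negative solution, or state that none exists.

2940

gcd(4010, 7529) = 1, so a unique solution mod 7529 exists.
4010⁻¹ ≡ 7437 (mod 7529).
u ≡ 7437·6515 ≡ 2940 (mod 7529).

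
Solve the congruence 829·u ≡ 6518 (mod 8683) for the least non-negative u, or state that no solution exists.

3789

gcd(829, 8683) = 1, so a unique solution mod 8683 exists.
829⁻¹ ≡ 1414 (mod 8683).
u ≡ 1414·6518 ≡ 3789 (mod 8683).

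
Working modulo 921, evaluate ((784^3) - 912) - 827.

(784)^3 ≡ 79 (mod 921)
79 - 912 = -833 ≡ 88 (mod 921)
88 - 827 = -739 ≡ 182 (mod 921)

182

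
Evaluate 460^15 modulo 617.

Using repeated squaring:
460^1 ≡ 460 (mod 617)
460^2 ≡ 460^2 = 211600 ≡ 586 (mod 617)
460^4 ≡ 586^2 = 343396 ≡ 344 (mod 617)
460^8 ≡ 344^2 = 118336 ≡ 489 (mod 617)
460^15 = 460^8 · 460^4 · 460^2 · 460^1 ≡ 489 · 344 · 586 · 460 (mod 617).
Accumulate the product:
489 · 344 = 168216 ≡ 392
392 · 586 = 229712 ≡ 188
188 · 460 = 86480 ≡ 100

100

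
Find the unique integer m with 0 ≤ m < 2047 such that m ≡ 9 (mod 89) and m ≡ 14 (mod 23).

543

89⁻¹ mod 23: 89·15 ≡ 1 (mod 23), so 89⁻¹ ≡ 15.
m = 9 + 89·((14 − 9)·15 mod 23) = 9 + 89·6 = 543.
Check: 543 mod 89 = 9, 543 mod 23 = 14. ✓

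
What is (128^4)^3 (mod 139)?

36

(128)^4 ≡ 46 (mod 139)
(46)^3 ≡ 36 (mod 139)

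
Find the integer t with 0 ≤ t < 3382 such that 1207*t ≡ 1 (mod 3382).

3099

3382 = 2*1207 + 968
1207 = 1*968 + 239
968 = 4*239 + 12
239 = 19*12 + 11
12 = 1*11 + 1
11 = 11*1 + 0
gcd(1207, 3382) = 1, so the inverse exists.
Bézout: 1 = 101*3382 − 283*1207.
So 1207⁻¹ ≡ −283 ≡ 3099 (mod 3382).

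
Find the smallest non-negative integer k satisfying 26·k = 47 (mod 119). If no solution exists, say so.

gcd(26, 119) = 1, so a unique solution mod 119 exists.
26⁻¹ ≡ 87 (mod 119).
k ≡ 87·47 ≡ 43 (mod 119).

43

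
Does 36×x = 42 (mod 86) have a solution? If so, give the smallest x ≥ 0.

37

gcd(36, 86) = 2, and 2 | 42, so solutions exist.
Divide through by 2: 18×x ≡ 21 (mod 43).
18⁻¹ ≡ 12 (mod 43).
x ≡ 12×21 ≡ 37 (mod 43).
The smallest non-negative solution is x = 37.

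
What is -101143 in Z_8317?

-101143 = -13×8317 + 6978, so -101143 ≡ 6978 (mod 8317).

6978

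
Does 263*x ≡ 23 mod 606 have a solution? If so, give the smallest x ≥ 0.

gcd(263, 606) = 1, so a unique solution mod 606 exists.
263⁻¹ ≡ 53 (mod 606).
x ≡ 53*23 ≡ 7 (mod 606).

7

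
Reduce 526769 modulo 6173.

2064

526769 = 85×6173 + 2064, so 526769 ≡ 2064 (mod 6173).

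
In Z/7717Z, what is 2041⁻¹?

915

Apply the Euclidean algorithm and back-substitute:
7717 = 3*2041 + 1594
2041 = 1*1594 + 447
1594 = 3*447 + 253
447 = 1*253 + 194
253 = 1*194 + 59
194 = 3*59 + 17
59 = 3*17 + 8
17 = 2*8 + 1
8 = 8*1 + 0
gcd(2041, 7717) = 1, so the inverse exists.
Back-substitute for 1:
1 = 1*17 − 2*8
  = −2*59 + 7*17
  = 7*194 − 23*59
  = −23*253 + 30*194
  = 30*447 − 53*253
  = −53*1594 + 189*447
  = 189*2041 − 242*1594
  = −242*7717 + 915*2041
So 2041⁻¹ ≡ 915 (mod 7717).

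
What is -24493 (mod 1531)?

3

-24493 = -16*1531 + 3, so -24493 ≡ 3 (mod 1531).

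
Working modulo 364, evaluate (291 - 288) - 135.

291 - 288 = 3
3 - 135 = -132 ≡ 232 (mod 364)

232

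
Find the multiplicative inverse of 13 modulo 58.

9

By the extended Euclidean algorithm:
58 = 4×13 + 6
13 = 2×6 + 1
6 = 6×1 + 0
gcd(13, 58) = 1, so the inverse exists.
Back-substitute for 1:
1 = 1×13 − 2×6
  = −2×58 + 9×13
So 13⁻¹ ≡ 9 (mod 58).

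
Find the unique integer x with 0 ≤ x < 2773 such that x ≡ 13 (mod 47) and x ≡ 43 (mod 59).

47⁻¹ mod 59: 47·54 ≡ 1 (mod 59), so 47⁻¹ ≡ 54.
x = 13 + 47·((43 − 13)·54 mod 59) = 13 + 47·27 = 1282.
Check: 1282 mod 47 = 13, 1282 mod 59 = 43. ✓

1282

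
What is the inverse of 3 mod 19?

19 = 6·3 + 1
3 = 3·1 + 0
gcd(3, 19) = 1, so the inverse exists.
Back-substitute for 1:
1 = 1·19 − 6·3
So 3⁻¹ ≡ −6 ≡ 13 (mod 19).

13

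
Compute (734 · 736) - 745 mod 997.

102

734 · 736 = 540224 ≡ 847 (mod 997)
847 - 745 = 102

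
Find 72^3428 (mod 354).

By square-and-multiply:
3428 in binary is 110101100100, i.e. 3428 = 2048 + 1024 + 256 + 64 + 32 + 4.
72^1 ≡ 72 (mod 354)
72^2 ≡ 72^2 = 5184 ≡ 228 (mod 354)
72^4 ≡ 228^2 = 51984 ≡ 300 (mod 354)
72^8 ≡ 300^2 = 90000 ≡ 84 (mod 354)
72^16 ≡ 84^2 = 7056 ≡ 330 (mod 354)
72^32 ≡ 330^2 = 108900 ≡ 222 (mod 354)
72^64 ≡ 222^2 = 49284 ≡ 78 (mod 354)
72^128 ≡ 78^2 = 6084 ≡ 66 (mod 354)
72^256 ≡ 66^2 = 4356 ≡ 108 (mod 354)
72^512 ≡ 108^2 = 11664 ≡ 336 (mod 354)
72^1024 ≡ 336^2 = 112896 ≡ 324 (mod 354)
72^2048 ≡ 324^2 = 104976 ≡ 192 (mod 354)
72^3428 = 72^2048 * 72^1024 * 72^256 * 72^64 * 72^32 * 72^4 ≡ 192 * 324 * 108 * 78 * 222 * 300 (mod 354).
Accumulate the product:
192 * 324 = 62208 ≡ 258
258 * 108 = 27864 ≡ 252
252 * 78 = 19656 ≡ 186
186 * 222 = 41292 ≡ 228
228 * 300 = 68400 ≡ 78

78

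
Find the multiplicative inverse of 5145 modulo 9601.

9601 = 1*5145 + 4456
5145 = 1*4456 + 689
4456 = 6*689 + 322
689 = 2*322 + 45
322 = 7*45 + 7
45 = 6*7 + 3
7 = 2*3 + 1
3 = 3*1 + 0
gcd(5145, 9601) = 1, so the inverse exists.
Bézout: 1 = 1486*9601 − 2773*5145.
So 5145⁻¹ ≡ −2773 ≡ 6828 (mod 9601).

6828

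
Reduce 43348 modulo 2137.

43348 = 20×2137 + 608, so 43348 ≡ 608 (mod 2137).

608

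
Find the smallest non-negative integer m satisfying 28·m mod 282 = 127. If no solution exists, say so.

gcd(28, 282) = 2, and 2 does not divide 127.
So the congruence has no solution.

no solution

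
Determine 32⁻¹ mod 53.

53 = 1×32 + 21
32 = 1×21 + 11
21 = 1×11 + 10
11 = 1×10 + 1
10 = 10×1 + 0
gcd(32, 53) = 1, so the inverse exists.
Bézout: 1 = −3×53 + 5×32.
So 32⁻¹ ≡ 5 (mod 53).

5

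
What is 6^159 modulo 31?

30

Using repeated squaring:
6^1 ≡ 6 (mod 31)
6^2 ≡ 6^2 = 36 ≡ 5 (mod 31)
6^4 ≡ 5^2 = 25 (mod 31)
6^8 ≡ 25^2 = 625 ≡ 5 (mod 31)
6^16 ≡ 5^2 = 25 (mod 31)
6^32 ≡ 25^2 = 625 ≡ 5 (mod 31)
6^64 ≡ 5^2 = 25 (mod 31)
6^128 ≡ 25^2 = 625 ≡ 5 (mod 31)
6^159 = 6^128 × 6^16 × 6^8 × 6^4 × 6^2 × 6^1 ≡ 5 × 25 × 5 × 25 × 5 × 6 (mod 31).
Accumulate the product:
5 × 25 = 125 ≡ 1
1 × 5 = 5
5 × 25 = 125 ≡ 1
1 × 5 = 5
5 × 6 = 30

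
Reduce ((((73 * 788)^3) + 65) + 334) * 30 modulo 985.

150

73 * 788 = 57524 ≡ 394 (mod 985)
(394)^3 ≡ 394 (mod 985)
394 + 65 = 459
459 + 334 = 793
793 * 30 = 23790 ≡ 150 (mod 985)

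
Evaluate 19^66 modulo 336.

169

Compute successive squares:
66 in binary is 1000010, i.e. 66 = 64 + 2.
19^1 ≡ 19 (mod 336)
19^2 ≡ 19^2 = 361 ≡ 25 (mod 336)
19^4 ≡ 25^2 = 625 ≡ 289 (mod 336)
19^8 ≡ 289^2 = 83521 ≡ 193 (mod 336)
19^16 ≡ 193^2 = 37249 ≡ 289 (mod 336)
19^32 ≡ 289^2 = 83521 ≡ 193 (mod 336)
19^64 ≡ 193^2 = 37249 ≡ 289 (mod 336)
19^66 = 19^64 * 19^2 ≡ 289 * 25 (mod 336).
289 * 25 = 7225 ≡ 169 (mod 336).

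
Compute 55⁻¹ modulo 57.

28

57 = 1·55 + 2
55 = 27·2 + 1
2 = 2·1 + 0
gcd(55, 57) = 1, so the inverse exists.
Back-substitute for 1:
1 = 1·55 − 27·2
  = −27·57 + 28·55
So 55⁻¹ ≡ 28 (mod 57).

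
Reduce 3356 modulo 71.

3356 = 47*71 + 19, so 3356 ≡ 19 (mod 71).

19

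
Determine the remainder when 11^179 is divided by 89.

179 in binary is 10110011, i.e. 179 = 128 + 32 + 16 + 2 + 1.
11^1 ≡ 11 (mod 89)
11^2 ≡ 11^2 = 121 ≡ 32 (mod 89)
11^4 ≡ 32^2 = 1024 ≡ 45 (mod 89)
11^8 ≡ 45^2 = 2025 ≡ 67 (mod 89)
11^16 ≡ 67^2 = 4489 ≡ 39 (mod 89)
11^32 ≡ 39^2 = 1521 ≡ 8 (mod 89)
11^64 ≡ 8^2 = 64 (mod 89)
11^128 ≡ 64^2 = 4096 ≡ 2 (mod 89)
11^179 = 11^128 × 11^32 × 11^16 × 11^2 × 11^1 ≡ 2 × 8 × 39 × 32 × 11 (mod 89).
Accumulate the product:
2 × 8 = 16
16 × 39 = 624 ≡ 1
1 × 32 = 32
32 × 11 = 352 ≡ 85

85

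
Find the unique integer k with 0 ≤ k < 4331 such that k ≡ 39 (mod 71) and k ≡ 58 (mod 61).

71⁻¹ mod 61: 71×55 ≡ 1 (mod 61), so 71⁻¹ ≡ 55.
k = 39 + 71×((58 − 39)×55 mod 61) = 39 + 71×8 = 607.

607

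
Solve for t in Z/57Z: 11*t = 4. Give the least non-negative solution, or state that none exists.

gcd(11, 57) = 1, so a unique solution mod 57 exists.
11⁻¹ ≡ 26 (mod 57).
t ≡ 26*4 ≡ 47 (mod 57).

47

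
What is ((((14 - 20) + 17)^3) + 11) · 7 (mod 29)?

14 - 20 = -6 ≡ 23 (mod 29)
23 + 17 = 40 ≡ 11 (mod 29)
(11)^3 ≡ 26 (mod 29)
26 + 11 = 37 ≡ 8 (mod 29)
8 · 7 = 56 ≡ 27 (mod 29)

27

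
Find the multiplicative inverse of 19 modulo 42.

31

42 = 2*19 + 4
19 = 4*4 + 3
4 = 1*3 + 1
3 = 3*1 + 0
gcd(19, 42) = 1, so the inverse exists.
Back-substitute for 1:
1 = 1*4 − 1*3
  = −1*19 + 5*4
  = 5*42 − 11*19
So 19⁻¹ ≡ −11 ≡ 31 (mod 42).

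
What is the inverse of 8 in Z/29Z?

11

29 = 3·8 + 5
8 = 1·5 + 3
5 = 1·3 + 2
3 = 1·2 + 1
2 = 2·1 + 0
gcd(8, 29) = 1, so the inverse exists.
Bézout: 1 = −3·29 + 11·8.
So 8⁻¹ ≡ 11 (mod 29).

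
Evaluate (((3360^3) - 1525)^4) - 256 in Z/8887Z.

(3360)^3 ≡ 7375 (mod 8887)
7375 - 1525 = 5850
(5850)^4 ≡ 1282 (mod 8887)
1282 - 256 = 1026

1026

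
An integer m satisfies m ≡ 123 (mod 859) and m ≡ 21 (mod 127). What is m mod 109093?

90318

859⁻¹ mod 127: 859*55 ≡ 1 (mod 127), so 859⁻¹ ≡ 55.
m = 123 + 859*((21 − 123)*55 mod 127) = 123 + 859*105 = 90318.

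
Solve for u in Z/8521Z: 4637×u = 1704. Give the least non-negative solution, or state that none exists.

gcd(4637, 8521) = 1, so a unique solution mod 8521 exists.
4637⁻¹ ≡ 4153 (mod 8521).
u ≡ 4153×1704 ≡ 4282 (mod 8521).

4282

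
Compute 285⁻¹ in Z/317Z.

Apply the Euclidean algorithm and back-substitute:
317 = 1*285 + 32
285 = 8*32 + 29
32 = 1*29 + 3
29 = 9*3 + 2
3 = 1*2 + 1
2 = 2*1 + 0
gcd(285, 317) = 1, so the inverse exists.
Back-substitute for 1:
1 = 1*3 − 1*2
  = −1*29 + 10*3
  = 10*32 − 11*29
  = −11*285 + 98*32
  = 98*317 − 109*285
So 285⁻¹ ≡ −109 ≡ 208 (mod 317).

208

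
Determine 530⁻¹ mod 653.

653 = 1*530 + 123
530 = 4*123 + 38
123 = 3*38 + 9
38 = 4*9 + 2
9 = 4*2 + 1
2 = 2*1 + 0
gcd(530, 653) = 1, so the inverse exists.
Bézout: 1 = 237*653 − 292*530.
So 530⁻¹ ≡ −292 ≡ 361 (mod 653).

361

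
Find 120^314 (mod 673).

Using repeated squaring:
120^1 ≡ 120 (mod 673)
120^2 ≡ 120^2 = 14400 ≡ 267 (mod 673)
120^4 ≡ 267^2 = 71289 ≡ 624 (mod 673)
120^8 ≡ 624^2 = 389376 ≡ 382 (mod 673)
120^16 ≡ 382^2 = 145924 ≡ 556 (mod 673)
120^32 ≡ 556^2 = 309136 ≡ 229 (mod 673)
120^64 ≡ 229^2 = 52441 ≡ 620 (mod 673)
120^128 ≡ 620^2 = 384400 ≡ 117 (mod 673)
120^256 ≡ 117^2 = 13689 ≡ 229 (mod 673)
120^314 = 120^256 × 120^32 × 120^16 × 120^8 × 120^2 ≡ 229 × 229 × 556 × 382 × 267 (mod 673).
Accumulate the product:
229 × 229 = 52441 ≡ 620
620 × 556 = 344720 ≡ 144
144 × 382 = 55008 ≡ 495
495 × 267 = 132165 ≡ 257

257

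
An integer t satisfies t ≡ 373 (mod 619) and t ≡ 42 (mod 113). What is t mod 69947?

26371

619⁻¹ mod 113: 619·90 ≡ 1 (mod 113), so 619⁻¹ ≡ 90.
t = 373 + 619·((42 − 373)·90 mod 113) = 373 + 619·42 = 26371.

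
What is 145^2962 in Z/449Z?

227

Using repeated squaring:
2962 in binary is 101110010010, i.e. 2962 = 2048 + 512 + 256 + 128 + 16 + 2.
145^1 ≡ 145 (mod 449)
145^2 ≡ 145^2 = 21025 ≡ 371 (mod 449)
145^4 ≡ 371^2 = 137641 ≡ 247 (mod 449)
145^8 ≡ 247^2 = 61009 ≡ 394 (mod 449)
145^16 ≡ 394^2 = 155236 ≡ 331 (mod 449)
145^32 ≡ 331^2 = 109561 ≡ 5 (mod 449)
145^64 ≡ 5^2 = 25 (mod 449)
145^128 ≡ 25^2 = 625 ≡ 176 (mod 449)
145^256 ≡ 176^2 = 30976 ≡ 444 (mod 449)
145^512 ≡ 444^2 = 197136 ≡ 25 (mod 449)
145^1024 ≡ 25^2 = 625 ≡ 176 (mod 449)
145^2048 ≡ 176^2 = 30976 ≡ 444 (mod 449)
145^2962 = 145^2048 × 145^512 × 145^256 × 145^128 × 145^16 × 145^2 ≡ 444 × 25 × 444 × 176 × 331 × 371 (mod 449).
Accumulate the product:
444 × 25 = 11100 ≡ 324
324 × 444 = 143856 ≡ 176
176 × 176 = 30976 ≡ 444
444 × 331 = 146964 ≡ 141
141 × 371 = 52311 ≡ 227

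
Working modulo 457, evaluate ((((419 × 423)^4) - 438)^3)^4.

419 × 423 = 177237 ≡ 378 (mod 457)
(378)^4 ≡ 428 (mod 457)
428 - 438 = -10 ≡ 447 (mod 457)
(447)^3 ≡ 371 (mod 457)
(371)^4 ≡ 201 (mod 457)

201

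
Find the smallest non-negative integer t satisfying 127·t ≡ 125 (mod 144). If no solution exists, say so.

gcd(127, 144) = 1, so a unique solution mod 144 exists.
127⁻¹ ≡ 127 (mod 144).
t ≡ 127·125 ≡ 35 (mod 144).

35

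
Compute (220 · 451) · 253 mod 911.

55

220 · 451 = 99220 ≡ 832 (mod 911)
832 · 253 = 210496 ≡ 55 (mod 911)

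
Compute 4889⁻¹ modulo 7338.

7338 = 1×4889 + 2449
4889 = 1×2449 + 2440
2449 = 1×2440 + 9
2440 = 271×9 + 1
9 = 9×1 + 0
gcd(4889, 7338) = 1, so the inverse exists.
Back-substitute for 1:
1 = 1×2440 − 271×9
  = −271×2449 + 272×2440
  = 272×4889 − 543×2449
  = −543×7338 + 815×4889
So 4889⁻¹ ≡ 815 (mod 7338).

815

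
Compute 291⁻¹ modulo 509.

509 = 1*291 + 218
291 = 1*218 + 73
218 = 2*73 + 72
73 = 1*72 + 1
72 = 72*1 + 0
gcd(291, 509) = 1, so the inverse exists.
Back-substitute for 1:
1 = 1*73 − 1*72
  = −1*218 + 3*73
  = 3*291 − 4*218
  = −4*509 + 7*291
So 291⁻¹ ≡ 7 (mod 509).

7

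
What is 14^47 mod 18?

2

By square-and-multiply:
14^1 ≡ 14 (mod 18)
14^2 ≡ 14^2 = 196 ≡ 16 (mod 18)
14^4 ≡ 16^2 = 256 ≡ 4 (mod 18)
14^8 ≡ 4^2 = 16 (mod 18)
14^16 ≡ 16^2 = 256 ≡ 4 (mod 18)
14^32 ≡ 4^2 = 16 (mod 18)
14^47 = 14^32 · 14^8 · 14^4 · 14^2 · 14^1 ≡ 16 · 16 · 4 · 16 · 14 (mod 18).
Accumulate the product:
16 · 16 = 256 ≡ 4
4 · 4 = 16
16 · 16 = 256 ≡ 4
4 · 14 = 56 ≡ 2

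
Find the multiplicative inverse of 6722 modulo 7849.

4513

By the extended Euclidean algorithm:
7849 = 1×6722 + 1127
6722 = 5×1127 + 1087
1127 = 1×1087 + 40
1087 = 27×40 + 7
40 = 5×7 + 5
7 = 1×5 + 2
5 = 2×2 + 1
2 = 2×1 + 0
gcd(6722, 7849) = 1, so the inverse exists.
Back-substitute for 1:
1 = 1×5 − 2×2
  = −2×7 + 3×5
  = 3×40 − 17×7
  = −17×1087 + 462×40
  = 462×1127 − 479×1087
  = −479×6722 + 2857×1127
  = 2857×7849 − 3336×6722
So 6722⁻¹ ≡ −3336 ≡ 4513 (mod 7849).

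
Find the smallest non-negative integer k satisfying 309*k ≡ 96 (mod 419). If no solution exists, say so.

gcd(309, 419) = 1, so a unique solution mod 419 exists.
309⁻¹ ≡ 339 (mod 419).
k ≡ 339*96 ≡ 281 (mod 419).

281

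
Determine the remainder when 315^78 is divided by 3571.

By square-and-multiply:
78 in binary is 1001110, i.e. 78 = 64 + 8 + 4 + 2.
315^1 ≡ 315 (mod 3571)
315^2 ≡ 315^2 = 99225 ≡ 2808 (mod 3571)
315^4 ≡ 2808^2 = 7884864 ≡ 96 (mod 3571)
315^8 ≡ 96^2 = 9216 ≡ 2074 (mod 3571)
315^16 ≡ 2074^2 = 4301476 ≡ 1992 (mod 3571)
315^32 ≡ 1992^2 = 3968064 ≡ 683 (mod 3571)
315^64 ≡ 683^2 = 466489 ≡ 2259 (mod 3571)
315^78 = 315^64 × 315^8 × 315^4 × 315^2 ≡ 2259 × 2074 × 96 × 2808 (mod 3571).
Accumulate the product:
2259 × 2074 = 4685166 ≡ 14
14 × 96 = 1344
1344 × 2808 = 3773952 ≡ 2976

2976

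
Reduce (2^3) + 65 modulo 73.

0

(2)^3 ≡ 8 (mod 73)
8 + 65 = 73 ≡ 0 (mod 73)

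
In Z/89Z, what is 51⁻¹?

7

89 = 1*51 + 38
51 = 1*38 + 13
38 = 2*13 + 12
13 = 1*12 + 1
12 = 12*1 + 0
gcd(51, 89) = 1, so the inverse exists.
Bézout: 1 = −4*89 + 7*51.
So 51⁻¹ ≡ 7 (mod 89).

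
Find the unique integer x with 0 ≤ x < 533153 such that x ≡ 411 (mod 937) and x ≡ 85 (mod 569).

937⁻¹ mod 569: 937·184 ≡ 1 (mod 569), so 937⁻¹ ≡ 184.
x = 411 + 937·((85 − 411)·184 mod 569) = 411 + 937·330 = 309621.
Check: 309621 mod 937 = 411, 309621 mod 569 = 85. ✓

309621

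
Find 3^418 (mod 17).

Compute successive squares:
3^1 ≡ 3 (mod 17)
3^2 ≡ 3^2 = 9 (mod 17)
3^4 ≡ 9^2 = 81 ≡ 13 (mod 17)
3^8 ≡ 13^2 = 169 ≡ 16 (mod 17)
3^16 ≡ 16^2 = 256 ≡ 1 (mod 17)
3^32 ≡ 1^2 = 1 (mod 17)
3^64 ≡ 1^2 = 1 (mod 17)
3^128 ≡ 1^2 = 1 (mod 17)
3^256 ≡ 1^2 = 1 (mod 17)
3^418 = 3^256 × 3^128 × 3^32 × 3^2 ≡ 1 × 1 × 1 × 9 (mod 17).
Accumulate the product:
1 × 1 = 1
1 × 1 = 1
1 × 9 = 9

9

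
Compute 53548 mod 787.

32

53548 = 68*787 + 32, so 53548 ≡ 32 (mod 787).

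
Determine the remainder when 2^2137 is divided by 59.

31

By square-and-multiply:
2137 in binary is 100001011001, i.e. 2137 = 2048 + 64 + 16 + 8 + 1.
2^1 ≡ 2 (mod 59)
2^2 ≡ 2^2 = 4 (mod 59)
2^4 ≡ 4^2 = 16 (mod 59)
2^8 ≡ 16^2 = 256 ≡ 20 (mod 59)
2^16 ≡ 20^2 = 400 ≡ 46 (mod 59)
2^32 ≡ 46^2 = 2116 ≡ 51 (mod 59)
2^64 ≡ 51^2 = 2601 ≡ 5 (mod 59)
2^128 ≡ 5^2 = 25 (mod 59)
2^256 ≡ 25^2 = 625 ≡ 35 (mod 59)
2^512 ≡ 35^2 = 1225 ≡ 45 (mod 59)
2^1024 ≡ 45^2 = 2025 ≡ 19 (mod 59)
2^2048 ≡ 19^2 = 361 ≡ 7 (mod 59)
2^2137 = 2^2048 * 2^64 * 2^16 * 2^8 * 2^1 ≡ 7 * 5 * 46 * 20 * 2 (mod 59).
Accumulate the product:
7 * 5 = 35
35 * 46 = 1610 ≡ 17
17 * 20 = 340 ≡ 45
45 * 2 = 90 ≡ 31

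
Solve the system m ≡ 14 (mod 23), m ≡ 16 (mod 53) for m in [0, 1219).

175

23⁻¹ mod 53: 23·30 ≡ 1 (mod 53), so 23⁻¹ ≡ 30.
m = 14 + 23·((16 − 14)·30 mod 53) = 14 + 23·7 = 175.
Check: 175 mod 23 = 14, 175 mod 53 = 16. ✓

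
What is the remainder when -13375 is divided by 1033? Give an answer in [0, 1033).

-13375 = -13×1033 + 54, so -13375 ≡ 54 (mod 1033).

54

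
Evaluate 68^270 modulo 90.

68^1 ≡ 68 (mod 90)
68^2 ≡ 68^2 = 4624 ≡ 34 (mod 90)
68^4 ≡ 34^2 = 1156 ≡ 76 (mod 90)
68^8 ≡ 76^2 = 5776 ≡ 16 (mod 90)
68^16 ≡ 16^2 = 256 ≡ 76 (mod 90)
68^32 ≡ 76^2 = 5776 ≡ 16 (mod 90)
68^64 ≡ 16^2 = 256 ≡ 76 (mod 90)
68^128 ≡ 76^2 = 5776 ≡ 16 (mod 90)
68^256 ≡ 16^2 = 256 ≡ 76 (mod 90)
68^270 = 68^256 · 68^8 · 68^4 · 68^2 ≡ 76 · 16 · 76 · 34 (mod 90).
Accumulate the product:
76 · 16 = 1216 ≡ 46
46 · 76 = 3496 ≡ 76
76 · 34 = 2584 ≡ 64

64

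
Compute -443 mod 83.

55

-443 = -6·83 + 55, so -443 ≡ 55 (mod 83).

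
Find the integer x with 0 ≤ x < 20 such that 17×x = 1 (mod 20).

Apply the Euclidean algorithm and back-substitute:
20 = 1*17 + 3
17 = 5*3 + 2
3 = 1*2 + 1
2 = 2*1 + 0
gcd(17, 20) = 1, so the inverse exists.
Bézout: 1 = 6*20 − 7*17.
So 17⁻¹ ≡ −7 ≡ 13 (mod 20).

13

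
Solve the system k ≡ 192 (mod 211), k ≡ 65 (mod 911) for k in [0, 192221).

211⁻¹ mod 911: 211*639 ≡ 1 (mod 911), so 211⁻¹ ≡ 639.
k = 192 + 211*((65 − 192)*639 mod 911) = 192 + 211*837 = 176799.

176799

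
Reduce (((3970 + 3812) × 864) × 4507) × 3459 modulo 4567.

3970 + 3812 = 7782 ≡ 3215 (mod 4567)
3215 × 864 = 2777760 ≡ 1024 (mod 4567)
1024 × 4507 = 4615168 ≡ 2498 (mod 4567)
2498 × 3459 = 8640582 ≡ 4385 (mod 4567)

4385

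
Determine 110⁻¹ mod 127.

127 = 1*110 + 17
110 = 6*17 + 8
17 = 2*8 + 1
8 = 8*1 + 0
gcd(110, 127) = 1, so the inverse exists.
Back-substitute for 1:
1 = 1*17 − 2*8
  = −2*110 + 13*17
  = 13*127 − 15*110
So 110⁻¹ ≡ −15 ≡ 112 (mod 127).

112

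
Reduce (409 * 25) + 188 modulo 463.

409 * 25 = 10225 ≡ 39 (mod 463)
39 + 188 = 227

227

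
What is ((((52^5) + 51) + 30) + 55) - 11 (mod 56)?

(52)^5 ≡ 40 (mod 56)
40 + 51 = 91 ≡ 35 (mod 56)
35 + 30 = 65 ≡ 9 (mod 56)
9 + 55 = 64 ≡ 8 (mod 56)
8 - 11 = -3 ≡ 53 (mod 56)

53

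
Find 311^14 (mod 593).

14 in binary is 1110, i.e. 14 = 8 + 4 + 2.
311^1 ≡ 311 (mod 593)
311^2 ≡ 311^2 = 96721 ≡ 62 (mod 593)
311^4 ≡ 62^2 = 3844 ≡ 286 (mod 593)
311^8 ≡ 286^2 = 81796 ≡ 555 (mod 593)
311^14 = 311^8 · 311^4 · 311^2 ≡ 555 · 286 · 62 (mod 593).
Accumulate the product:
555 · 286 = 158730 ≡ 399
399 · 62 = 24738 ≡ 425

425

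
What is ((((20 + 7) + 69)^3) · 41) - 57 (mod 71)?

20 + 7 = 27
27 + 69 = 96 ≡ 25 (mod 71)
(25)^3 ≡ 5 (mod 71)
5 · 41 = 205 ≡ 63 (mod 71)
63 - 57 = 6

6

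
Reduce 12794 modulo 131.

12794 = 97×131 + 87, so 12794 ≡ 87 (mod 131).

87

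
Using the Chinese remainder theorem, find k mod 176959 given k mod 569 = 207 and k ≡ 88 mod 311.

569⁻¹ mod 311: 569×88 ≡ 1 (mod 311), so 569⁻¹ ≡ 88.
k = 207 + 569×((88 − 207)×88 mod 311) = 207 + 569×102 = 58245.

58245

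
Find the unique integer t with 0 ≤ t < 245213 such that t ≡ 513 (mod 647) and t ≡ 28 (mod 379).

647⁻¹ mod 379: 647×239 ≡ 1 (mod 379), so 647⁻¹ ≡ 239.
t = 513 + 647×((28 − 513)×239 mod 379) = 513 + 647×59 = 38686.

38686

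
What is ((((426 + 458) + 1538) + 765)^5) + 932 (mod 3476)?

3439

426 + 458 = 884
884 + 1538 = 2422
2422 + 765 = 3187
(3187)^5 ≡ 2507 (mod 3476)
2507 + 932 = 3439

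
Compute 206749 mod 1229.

206749 = 168*1229 + 277, so 206749 ≡ 277 (mod 1229).

277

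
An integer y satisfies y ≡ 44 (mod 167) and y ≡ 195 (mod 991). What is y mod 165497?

119115

167⁻¹ mod 991: 167·451 ≡ 1 (mod 991), so 167⁻¹ ≡ 451.
y = 44 + 167·((195 − 44)·451 mod 991) = 44 + 167·713 = 119115.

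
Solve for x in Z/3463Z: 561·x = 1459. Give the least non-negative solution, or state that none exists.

gcd(561, 3463) = 1, so a unique solution mod 3463 exists.
561⁻¹ ≡ 2142 (mod 3463).
x ≡ 2142·1459 ≡ 1552 (mod 3463).

1552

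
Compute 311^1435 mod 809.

19

Compute successive squares:
1435 in binary is 10110011011, i.e. 1435 = 1024 + 256 + 128 + 16 + 8 + 2 + 1.
311^1 ≡ 311 (mod 809)
311^2 ≡ 311^2 = 96721 ≡ 450 (mod 809)
311^4 ≡ 450^2 = 202500 ≡ 250 (mod 809)
311^8 ≡ 250^2 = 62500 ≡ 207 (mod 809)
311^16 ≡ 207^2 = 42849 ≡ 781 (mod 809)
311^32 ≡ 781^2 = 609961 ≡ 784 (mod 809)
311^64 ≡ 784^2 = 614656 ≡ 625 (mod 809)
311^128 ≡ 625^2 = 390625 ≡ 687 (mod 809)
311^256 ≡ 687^2 = 471969 ≡ 322 (mod 809)
311^512 ≡ 322^2 = 103684 ≡ 132 (mod 809)
311^1024 ≡ 132^2 = 17424 ≡ 435 (mod 809)
311^1435 = 311^1024 · 311^256 · 311^128 · 311^16 · 311^8 · 311^2 · 311^1 ≡ 435 · 322 · 687 · 781 · 207 · 450 · 311 (mod 809).
Accumulate the product:
435 · 322 = 140070 ≡ 113
113 · 687 = 77631 ≡ 776
776 · 781 = 606056 ≡ 115
115 · 207 = 23805 ≡ 344
344 · 450 = 154800 ≡ 281
281 · 311 = 87391 ≡ 19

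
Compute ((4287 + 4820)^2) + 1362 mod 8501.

4287 + 4820 = 9107 ≡ 606 (mod 8501)
(606)^2 ≡ 1693 (mod 8501)
1693 + 1362 = 3055

3055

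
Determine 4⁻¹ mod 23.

6

By the extended Euclidean algorithm:
23 = 5·4 + 3
4 = 1·3 + 1
3 = 3·1 + 0
gcd(4, 23) = 1, so the inverse exists.
Bézout: 1 = −1·23 + 6·4.
So 4⁻¹ ≡ 6 (mod 23).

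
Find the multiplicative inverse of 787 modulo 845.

743

845 = 1*787 + 58
787 = 13*58 + 33
58 = 1*33 + 25
33 = 1*25 + 8
25 = 3*8 + 1
8 = 8*1 + 0
gcd(787, 845) = 1, so the inverse exists.
Bézout: 1 = 95*845 − 102*787.
So 787⁻¹ ≡ −102 ≡ 743 (mod 845).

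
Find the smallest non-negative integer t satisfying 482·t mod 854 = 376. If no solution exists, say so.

100

gcd(482, 854) = 2, and 2 | 376, so solutions exist.
Divide through by 2: 241·t = 188 (mod 427).
241⁻¹ ≡ 264 (mod 427).
t ≡ 264·188 ≡ 100 (mod 427).
The smallest non-negative solution is t = 100.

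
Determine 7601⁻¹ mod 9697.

By the extended Euclidean algorithm:
9697 = 1·7601 + 2096
7601 = 3·2096 + 1313
2096 = 1·1313 + 783
1313 = 1·783 + 530
783 = 1·530 + 253
530 = 2·253 + 24
253 = 10·24 + 13
24 = 1·13 + 11
13 = 1·11 + 2
11 = 5·2 + 1
2 = 2·1 + 0
gcd(7601, 9697) = 1, so the inverse exists.
Back-substitute for 1:
1 = 1·11 − 5·2
  = −5·13 + 6·11
  = 6·24 − 11·13
  = −11·253 + 116·24
  = 116·530 − 243·253
  = −243·783 + 359·530
  = 359·1313 − 602·783
  = −602·2096 + 961·1313
  = 961·7601 − 3485·2096
  = −3485·9697 + 4446·7601
So 7601⁻¹ ≡ 4446 (mod 9697).

4446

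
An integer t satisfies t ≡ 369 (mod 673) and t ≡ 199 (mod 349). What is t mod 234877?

192847

673⁻¹ mod 349: 673*335 ≡ 1 (mod 349), so 673⁻¹ ≡ 335.
t = 369 + 673*((199 − 369)*335 mod 349) = 369 + 673*286 = 192847.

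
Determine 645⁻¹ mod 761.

Apply the Euclidean algorithm and back-substitute:
761 = 1×645 + 116
645 = 5×116 + 65
116 = 1×65 + 51
65 = 1×51 + 14
51 = 3×14 + 9
14 = 1×9 + 5
9 = 1×5 + 4
5 = 1×4 + 1
4 = 4×1 + 0
gcd(645, 761) = 1, so the inverse exists.
Back-substitute for 1:
1 = 1×5 − 1×4
  = −1×9 + 2×5
  = 2×14 − 3×9
  = −3×51 + 11×14
  = 11×65 − 14×51
  = −14×116 + 25×65
  = 25×645 − 139×116
  = −139×761 + 164×645
So 645⁻¹ ≡ 164 (mod 761).

164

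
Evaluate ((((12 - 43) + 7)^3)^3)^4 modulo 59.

12

12 - 43 = -31 ≡ 28 (mod 59)
28 + 7 = 35
(35)^3 ≡ 41 (mod 59)
(41)^3 ≡ 9 (mod 59)
(9)^4 ≡ 12 (mod 59)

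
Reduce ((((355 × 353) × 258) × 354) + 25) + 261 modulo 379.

355 × 353 = 125315 ≡ 245 (mod 379)
245 × 258 = 63210 ≡ 296 (mod 379)
296 × 354 = 104784 ≡ 180 (mod 379)
180 + 25 = 205
205 + 261 = 466 ≡ 87 (mod 379)

87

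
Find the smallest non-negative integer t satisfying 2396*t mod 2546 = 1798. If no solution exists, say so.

gcd(2396, 2546) = 2, and 2 | 1798, so solutions exist.
Divide through by 2: 1198*t mod 1273 = 899.
1198⁻¹ ≡ 628 (mod 1273).
t ≡ 628*899 ≡ 633 (mod 1273).
The smallest non-negative solution is t = 633.

633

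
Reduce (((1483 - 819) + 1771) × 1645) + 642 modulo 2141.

406

1483 - 819 = 664
664 + 1771 = 2435 ≡ 294 (mod 2141)
294 × 1645 = 483630 ≡ 1905 (mod 2141)
1905 + 642 = 2547 ≡ 406 (mod 2141)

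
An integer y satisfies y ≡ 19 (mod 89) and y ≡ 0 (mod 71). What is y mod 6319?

89⁻¹ mod 71: 89×4 ≡ 1 (mod 71), so 89⁻¹ ≡ 4.
y = 19 + 89×((0 − 19)×4 mod 71) = 19 + 89×66 = 5893.

5893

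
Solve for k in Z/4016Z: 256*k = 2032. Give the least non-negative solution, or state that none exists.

55

gcd(256, 4016) = 16, and 16 | 2032, so solutions exist.
Divide through by 16: 16*k ≡ 127 mod 251.
16⁻¹ ≡ 204 (mod 251).
k ≡ 204*127 ≡ 55 (mod 251).
The smallest non-negative solution is k = 55.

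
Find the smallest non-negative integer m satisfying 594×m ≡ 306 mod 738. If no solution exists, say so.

gcd(594, 738) = 18, and 18 | 306, so solutions exist.
Divide through by 18: 33×m = 17 (mod 41).
33⁻¹ ≡ 5 (mod 41).
m ≡ 5×17 ≡ 3 (mod 41).
The smallest non-negative solution is m = 3.

3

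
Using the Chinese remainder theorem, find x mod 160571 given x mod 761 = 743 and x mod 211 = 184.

761⁻¹ mod 211: 761*61 ≡ 1 (mod 211), so 761⁻¹ ≡ 61.
x = 743 + 761*((184 − 743)*61 mod 211) = 743 + 761*83 = 63906.
Check: 63906 mod 761 = 743, 63906 mod 211 = 184. ✓

63906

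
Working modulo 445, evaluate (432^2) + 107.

276

(432)^2 ≡ 169 (mod 445)
169 + 107 = 276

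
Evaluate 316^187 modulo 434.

Compute successive squares:
187 in binary is 10111011, i.e. 187 = 128 + 32 + 16 + 8 + 2 + 1.
316^1 ≡ 316 (mod 434)
316^2 ≡ 316^2 = 99856 ≡ 36 (mod 434)
316^4 ≡ 36^2 = 1296 ≡ 428 (mod 434)
316^8 ≡ 428^2 = 183184 ≡ 36 (mod 434)
316^16 ≡ 36^2 = 1296 ≡ 428 (mod 434)
316^32 ≡ 428^2 = 183184 ≡ 36 (mod 434)
316^64 ≡ 36^2 = 1296 ≡ 428 (mod 434)
316^128 ≡ 428^2 = 183184 ≡ 36 (mod 434)
316^187 = 316^128 × 316^32 × 316^16 × 316^8 × 316^2 × 316^1 ≡ 36 × 36 × 428 × 36 × 36 × 316 (mod 434).
Accumulate the product:
36 × 36 = 1296 ≡ 428
428 × 428 = 183184 ≡ 36
36 × 36 = 1296 ≡ 428
428 × 36 = 15408 ≡ 218
218 × 316 = 68888 ≡ 316

316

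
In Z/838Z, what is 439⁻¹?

838 = 1·439 + 399
439 = 1·399 + 40
399 = 9·40 + 39
40 = 1·39 + 1
39 = 39·1 + 0
gcd(439, 838) = 1, so the inverse exists.
Bézout: 1 = −11·838 + 21·439.
So 439⁻¹ ≡ 21 (mod 838).

21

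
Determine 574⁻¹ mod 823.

509

823 = 1*574 + 249
574 = 2*249 + 76
249 = 3*76 + 21
76 = 3*21 + 13
21 = 1*13 + 8
13 = 1*8 + 5
8 = 1*5 + 3
5 = 1*3 + 2
3 = 1*2 + 1
2 = 2*1 + 0
gcd(574, 823) = 1, so the inverse exists.
Back-substitute for 1:
1 = 1*3 − 1*2
  = −1*5 + 2*3
  = 2*8 − 3*5
  = −3*13 + 5*8
  = 5*21 − 8*13
  = −8*76 + 29*21
  = 29*249 − 95*76
  = −95*574 + 219*249
  = 219*823 − 314*574
So 574⁻¹ ≡ −314 ≡ 509 (mod 823).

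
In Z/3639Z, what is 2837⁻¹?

Apply the Euclidean algorithm and back-substitute:
3639 = 1·2837 + 802
2837 = 3·802 + 431
802 = 1·431 + 371
431 = 1·371 + 60
371 = 6·60 + 11
60 = 5·11 + 5
11 = 2·5 + 1
5 = 5·1 + 0
gcd(2837, 3639) = 1, so the inverse exists.
Bézout: 1 = 520·3639 − 667·2837.
So 2837⁻¹ ≡ −667 ≡ 2972 (mod 3639).

2972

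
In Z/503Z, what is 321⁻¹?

152

By the extended Euclidean algorithm:
503 = 1×321 + 182
321 = 1×182 + 139
182 = 1×139 + 43
139 = 3×43 + 10
43 = 4×10 + 3
10 = 3×3 + 1
3 = 3×1 + 0
gcd(321, 503) = 1, so the inverse exists.
Back-substitute for 1:
1 = 1×10 − 3×3
  = −3×43 + 13×10
  = 13×139 − 42×43
  = −42×182 + 55×139
  = 55×321 − 97×182
  = −97×503 + 152×321
So 321⁻¹ ≡ 152 (mod 503).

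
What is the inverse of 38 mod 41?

27

By the extended Euclidean algorithm:
41 = 1*38 + 3
38 = 12*3 + 2
3 = 1*2 + 1
2 = 2*1 + 0
gcd(38, 41) = 1, so the inverse exists.
Back-substitute for 1:
1 = 1*3 − 1*2
  = −1*38 + 13*3
  = 13*41 − 14*38
So 38⁻¹ ≡ −14 ≡ 27 (mod 41).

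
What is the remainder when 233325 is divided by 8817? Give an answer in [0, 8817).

233325 = 26·8817 + 4083, so 233325 ≡ 4083 (mod 8817).

4083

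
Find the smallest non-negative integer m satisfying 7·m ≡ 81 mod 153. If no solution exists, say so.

gcd(7, 153) = 1, so a unique solution mod 153 exists.
7⁻¹ ≡ 22 (mod 153).
m ≡ 22·81 ≡ 99 (mod 153).

99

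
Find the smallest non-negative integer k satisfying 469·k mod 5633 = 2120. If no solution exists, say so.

gcd(469, 5633) = 1, so a unique solution mod 5633 exists.
469⁻¹ ≡ 4504 (mod 5633).
k ≡ 4504·2120 ≡ 545 (mod 5633).

545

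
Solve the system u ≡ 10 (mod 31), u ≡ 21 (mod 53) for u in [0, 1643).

816

31⁻¹ mod 53: 31×12 ≡ 1 (mod 53), so 31⁻¹ ≡ 12.
u = 10 + 31×((21 − 10)×12 mod 53) = 10 + 31×26 = 816.
Check: 816 mod 31 = 10, 816 mod 53 = 21. ✓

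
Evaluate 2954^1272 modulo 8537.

1272 in binary is 10011111000, i.e. 1272 = 1024 + 128 + 64 + 32 + 16 + 8.
2954^1 ≡ 2954 (mod 8537)
2954^2 ≡ 2954^2 = 8726116 ≡ 1302 (mod 8537)
2954^4 ≡ 1302^2 = 1695204 ≡ 4878 (mod 8537)
2954^8 ≡ 4878^2 = 23794884 ≡ 2265 (mod 8537)
2954^16 ≡ 2265^2 = 5130225 ≡ 8025 (mod 8537)
2954^32 ≡ 8025^2 = 64400625 ≡ 6034 (mod 8537)
2954^64 ≡ 6034^2 = 36409156 ≡ 7388 (mod 8537)
2954^128 ≡ 7388^2 = 54582544 ≡ 5503 (mod 8537)
2954^256 ≡ 5503^2 = 30283009 ≡ 2270 (mod 8537)
2954^512 ≡ 2270^2 = 5152900 ≡ 5089 (mod 8537)
2954^1024 ≡ 5089^2 = 25897921 ≡ 5200 (mod 8537)
2954^1272 = 2954^1024 × 2954^128 × 2954^64 × 2954^32 × 2954^16 × 2954^8 ≡ 5200 × 5503 × 7388 × 6034 × 8025 × 2265 (mod 8537).
Accumulate the product:
5200 × 5503 = 28615600 ≡ 8113
8113 × 7388 = 59938844 ≡ 567
567 × 6034 = 3421278 ≡ 6478
6478 × 8025 = 51985950 ≡ 4157
4157 × 2265 = 9415605 ≡ 7831

7831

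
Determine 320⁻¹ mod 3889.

Run the extended Euclidean algorithm:
3889 = 12*320 + 49
320 = 6*49 + 26
49 = 1*26 + 23
26 = 1*23 + 3
23 = 7*3 + 2
3 = 1*2 + 1
2 = 2*1 + 0
gcd(320, 3889) = 1, so the inverse exists.
Back-substitute for 1:
1 = 1*3 − 1*2
  = −1*23 + 8*3
  = 8*26 − 9*23
  = −9*49 + 17*26
  = 17*320 − 111*49
  = −111*3889 + 1349*320
So 320⁻¹ ≡ 1349 (mod 3889).

1349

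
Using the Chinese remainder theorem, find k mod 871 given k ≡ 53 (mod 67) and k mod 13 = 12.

67⁻¹ mod 13: 67*7 ≡ 1 (mod 13), so 67⁻¹ ≡ 7.
k = 53 + 67*((12 − 53)*7 mod 13) = 53 + 67*12 = 857.
Check: 857 mod 67 = 53, 857 mod 13 = 12. ✓

857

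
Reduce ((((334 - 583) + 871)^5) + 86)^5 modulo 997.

714

334 - 583 = -249 ≡ 748 (mod 997)
748 + 871 = 1619 ≡ 622 (mod 997)
(622)^5 ≡ 399 (mod 997)
399 + 86 = 485
(485)^5 ≡ 714 (mod 997)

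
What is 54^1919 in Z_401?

Using repeated squaring:
1919 in binary is 11101111111, i.e. 1919 = 1024 + 512 + 256 + 64 + 32 + 16 + 8 + 4 + 2 + 1.
54^1 ≡ 54 (mod 401)
54^2 ≡ 54^2 = 2916 ≡ 109 (mod 401)
54^4 ≡ 109^2 = 11881 ≡ 252 (mod 401)
54^8 ≡ 252^2 = 63504 ≡ 146 (mod 401)
54^16 ≡ 146^2 = 21316 ≡ 63 (mod 401)
54^32 ≡ 63^2 = 3969 ≡ 360 (mod 401)
54^64 ≡ 360^2 = 129600 ≡ 77 (mod 401)
54^128 ≡ 77^2 = 5929 ≡ 315 (mod 401)
54^256 ≡ 315^2 = 99225 ≡ 178 (mod 401)
54^512 ≡ 178^2 = 31684 ≡ 5 (mod 401)
54^1024 ≡ 5^2 = 25 (mod 401)
54^1919 = 54^1024 × 54^512 × 54^256 × 54^64 × 54^32 × 54^16 × 54^8 × 54^4 × 54^2 × 54^1 ≡ 25 × 5 × 178 × 77 × 360 × 63 × 146 × 252 × 109 × 54 (mod 401).
Accumulate the product:
25 × 5 = 125
125 × 178 = 22250 ≡ 195
195 × 77 = 15015 ≡ 178
178 × 360 = 64080 ≡ 321
321 × 63 = 20223 ≡ 173
173 × 146 = 25258 ≡ 396
396 × 252 = 99792 ≡ 344
344 × 109 = 37496 ≡ 203
203 × 54 = 10962 ≡ 135

135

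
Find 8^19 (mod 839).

112

Compute successive squares:
19 in binary is 10011, i.e. 19 = 16 + 2 + 1.
8^1 ≡ 8 (mod 839)
8^2 ≡ 8^2 = 64 (mod 839)
8^4 ≡ 64^2 = 4096 ≡ 740 (mod 839)
8^8 ≡ 740^2 = 547600 ≡ 572 (mod 839)
8^16 ≡ 572^2 = 327184 ≡ 813 (mod 839)
8^19 = 8^16 * 8^2 * 8^1 ≡ 813 * 64 * 8 (mod 839).
Accumulate the product:
813 * 64 = 52032 ≡ 14
14 * 8 = 112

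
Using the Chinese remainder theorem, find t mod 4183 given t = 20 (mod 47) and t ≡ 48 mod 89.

47⁻¹ mod 89: 47×36 ≡ 1 (mod 89), so 47⁻¹ ≡ 36.
t = 20 + 47×((48 − 20)×36 mod 89) = 20 + 47×29 = 1383.

1383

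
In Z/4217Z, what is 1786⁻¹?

2066

4217 = 2*1786 + 645
1786 = 2*645 + 496
645 = 1*496 + 149
496 = 3*149 + 49
149 = 3*49 + 2
49 = 24*2 + 1
2 = 2*1 + 0
gcd(1786, 4217) = 1, so the inverse exists.
Back-substitute for 1:
1 = 1*49 − 24*2
  = −24*149 + 73*49
  = 73*496 − 243*149
  = −243*645 + 316*496
  = 316*1786 − 875*645
  = −875*4217 + 2066*1786
So 1786⁻¹ ≡ 2066 (mod 4217).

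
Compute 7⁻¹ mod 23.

By the extended Euclidean algorithm:
23 = 3*7 + 2
7 = 3*2 + 1
2 = 2*1 + 0
gcd(7, 23) = 1, so the inverse exists.
Bézout: 1 = −3*23 + 10*7.
So 7⁻¹ ≡ 10 (mod 23).

10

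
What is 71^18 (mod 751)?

18 in binary is 10010, i.e. 18 = 16 + 2.
71^1 ≡ 71 (mod 751)
71^2 ≡ 71^2 = 5041 ≡ 535 (mod 751)
71^4 ≡ 535^2 = 286225 ≡ 94 (mod 751)
71^8 ≡ 94^2 = 8836 ≡ 575 (mod 751)
71^16 ≡ 575^2 = 330625 ≡ 185 (mod 751)
71^18 = 71^16 * 71^2 ≡ 185 * 535 (mod 751).
185 * 535 = 98975 ≡ 594 (mod 751).

594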